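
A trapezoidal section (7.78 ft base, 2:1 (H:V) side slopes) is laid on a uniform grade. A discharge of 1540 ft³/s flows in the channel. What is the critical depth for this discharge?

y_c = 6.52 ft

At critical depth, Q² T / (g A³) = 1, i.e. A³/T = Q²/g = 1540²/32.2 = 73650.
Try y = 5.44 ft: A³/T = 35410 — low.
Try y = 7.62 ft: A³/T = 141100 — high.
Try y = 6.52 ft: A³/T = 73880 — matches.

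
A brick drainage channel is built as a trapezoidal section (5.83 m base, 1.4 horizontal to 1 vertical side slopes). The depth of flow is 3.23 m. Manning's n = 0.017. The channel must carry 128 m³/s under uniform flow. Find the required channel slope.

With bottom width b = 5.83 m and side slope z = 1.4: A = (b + zy)y = (5.83 + 1.4×3.23)×3.23 = 33.44 m²; P = b + 2y√(1+z²) = 5.83 + 2×3.23×1.72 = 16.94 m.
Hydraulic radius R = A/P = 33.44/16.94 = 1.973 m.
From Manning's equation, S = [nQ / (1 A R^(2/3))]² = [0.017 × 128 / (1 × 33.44 × 1.973^(2/3))]² = 0.00171.

S = 0.00171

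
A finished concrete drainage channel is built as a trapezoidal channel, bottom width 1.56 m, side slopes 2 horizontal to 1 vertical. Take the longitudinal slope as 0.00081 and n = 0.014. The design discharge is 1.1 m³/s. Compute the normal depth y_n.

y_n = 0.466 m

Manning's equation rearranged: A R^(2/3) = nQ / (1·√S) = 0.014 × 1.1 / (√0.00081) = 0.5411.
Try y = 0.522 m: A R^(2/3) = 0.6738 — high.
Try y = 0.333 m: A R^(2/3) = 0.2887 — low.
Try y = 0.466 m: A R^(2/3) = 0.5418 — close enough.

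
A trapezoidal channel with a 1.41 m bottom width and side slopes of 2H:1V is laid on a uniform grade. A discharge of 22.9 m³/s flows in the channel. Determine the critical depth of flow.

y_c = 1.61 m

At critical depth, Q² T / (g A³) = 1, i.e. A³/T = Q²/g = 22.9²/9.81 = 53.46.
At y = 1.31 m: A³/T = 22.13 — low.
At y = 2.01 m: A³/T = 137.6 — high.
At y = 1.61 m: A³/T = 52.77 — ≈ 53.46.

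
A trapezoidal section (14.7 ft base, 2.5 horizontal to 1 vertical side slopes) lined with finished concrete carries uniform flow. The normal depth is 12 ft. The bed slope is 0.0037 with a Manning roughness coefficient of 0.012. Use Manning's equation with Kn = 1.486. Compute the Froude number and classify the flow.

supercritical

With bottom width b = 14.7 ft and side slope z = 2.5: A = (b + zy)y = (14.7 + 2.5×12)×12 = 536.4 ft²; P = b + 2y√(1+z²) = 14.7 + 2×12×2.693 = 79.32 ft.
Hydraulic radius R = A/P = 536.4/79.32 = 6.762 ft.
V = (1.486/n) R^(2/3) √S = (1.486/0.012) × 6.762^(2/3) × √0.0037 = 26.94 ft/s. Hydraulic depth D_h = A/T = 536.4/74.7 = 7.181 ft.
Froude number Fr = V/√(g·D_h) = 26.94/√(32.2×7.181) = 1.77, which is greater than 1, so the flow is supercritical.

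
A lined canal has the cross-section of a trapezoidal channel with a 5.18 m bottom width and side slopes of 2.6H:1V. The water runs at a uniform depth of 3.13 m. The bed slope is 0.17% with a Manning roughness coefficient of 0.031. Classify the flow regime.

subcritical

With bottom width b = 5.18 m and side slope z = 2.6: A = (b + zy)y = (5.18 + 2.6×3.13)×3.13 = 41.69 m²; P = b + 2y√(1+z²) = 5.18 + 2×3.13×2.786 = 22.62 m.
Hydraulic radius R = A/P = 41.69/22.62 = 1.843 m.
V = (1/n) R^(2/3) √S = (1/0.031) × 1.843^(2/3) × √0.0017 = 1.999 m/s. Hydraulic depth D_h = A/T = 41.69/21.46 = 1.943 m.
Froude number Fr = V/√(g·D_h) = 1.999/√(9.81×1.943) = 0.458, which is less than 1, so the flow is subcritical.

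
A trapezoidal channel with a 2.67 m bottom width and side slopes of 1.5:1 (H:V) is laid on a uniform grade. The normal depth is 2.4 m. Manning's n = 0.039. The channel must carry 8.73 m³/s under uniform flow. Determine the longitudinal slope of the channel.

S = 0.00035

With bottom width b = 2.67 m and side slope z = 1.5: A = (b + zy)y = (2.67 + 1.5×2.4)×2.4 = 15.05 m²; P = b + 2y√(1+z²) = 2.67 + 2×2.4×1.803 = 11.32 m.
Hydraulic radius R = A/P = 15.05/11.32 = 1.329 m.
From Manning's equation, S = [nQ / (1 A R^(2/3))]² = [0.039 × 8.73 / (1 × 15.05 × 1.329^(2/3))]² = 0.00035.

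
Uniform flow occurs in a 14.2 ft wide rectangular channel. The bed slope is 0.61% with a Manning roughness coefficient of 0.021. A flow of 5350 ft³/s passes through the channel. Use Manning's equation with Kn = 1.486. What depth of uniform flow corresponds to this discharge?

y_n = 22.2 ft

Manning's equation rearranged: A R^(2/3) = nQ / (1.486·√S) = 0.021 × 5350 / (1.486 × √0.0061) = 968.
Try y = 15.3 ft: A R^(2/3) = 622.5 — low.
Try y = 25.4 ft: A R^(2/3) = 1130 — high.
Try y = 22.2 ft: A R^(2/3) = 967.8 — ≈ 968.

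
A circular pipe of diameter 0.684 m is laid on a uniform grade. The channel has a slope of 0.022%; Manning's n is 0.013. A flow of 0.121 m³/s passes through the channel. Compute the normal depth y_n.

y_n = 0.525 m

Manning's equation rearranged: A R^(2/3) = nQ / (1·√S) = 0.013 × 0.121 / (√0.00022) = 0.1061.
Try y = 0.467 m: A R^(2/3) = 0.09169 — too small.
Try y = 0.63 m: A R^(2/3) = 0.1215 — too large.
Try y = 0.525 m: A R^(2/3) = 0.106 — ≈ 0.1061.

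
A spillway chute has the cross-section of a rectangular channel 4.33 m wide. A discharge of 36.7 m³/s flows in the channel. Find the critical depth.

y_c = 1.94 m

For a rectangular channel, critical depth y_c = (q²/g)^(1/3) where q = Q/b = 36.7/4.33 = 8.476 m²/s.
So y_c = (8.476²/9.81)^(1/3) = 1.94 m.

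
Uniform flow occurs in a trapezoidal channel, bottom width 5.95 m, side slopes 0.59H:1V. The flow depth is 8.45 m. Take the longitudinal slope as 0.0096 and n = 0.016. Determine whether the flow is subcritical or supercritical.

With bottom width b = 5.95 m and side slope z = 0.59: A = (b + zy)y = (5.95 + 0.59×8.45)×8.45 = 92.4 m²; P = b + 2y√(1+z²) = 5.95 + 2×8.45×1.161 = 25.57 m.
Hydraulic radius R = A/P = 92.4/25.57 = 3.613 m.
V = (1/n) R^(2/3) √S = (1/0.016) × 3.613^(2/3) × √0.0096 = 14.42 m/s. Hydraulic depth D_h = A/T = 92.4/15.92 = 5.804 m.
Froude number Fr = V/√(g·D_h) = 14.42/√(9.81×5.804) = 1.91, which is greater than 1, so the flow is supercritical.

supercritical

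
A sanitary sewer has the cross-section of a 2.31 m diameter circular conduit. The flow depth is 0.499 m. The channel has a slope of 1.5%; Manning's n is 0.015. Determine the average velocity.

V = 3.64 m/s

For a circular section of diameter D = 2.31 m at depth y = 0.499 m, the central angle is θ = 2 arccos(1 − 2y/D) = 1.934 rad. Then A = (D²/8)(θ − sin θ) = 0.6661 m² and P = Dθ/2 = 2.233 m.
Hydraulic radius R = A/P = 0.6661/2.233 = 0.2983 m.
From Manning's equation, V = (1/n) R^(2/3) S^(1/2) = (1/0.015) × 0.2983^(2/3) × 0.015^(1/2) = 3.64 m/s.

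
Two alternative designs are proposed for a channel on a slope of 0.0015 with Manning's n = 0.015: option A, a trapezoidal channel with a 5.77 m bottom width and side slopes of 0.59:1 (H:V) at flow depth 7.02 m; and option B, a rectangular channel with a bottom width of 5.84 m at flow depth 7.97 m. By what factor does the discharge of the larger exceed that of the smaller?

Channel A: With bottom width b = 5.77 m and side slope z = 0.59: A = (b + zy)y = (5.77 + 0.59×7.02)×7.02 = 69.58 m²; P = b + 2y√(1+z²) = 5.77 + 2×7.02×1.161 = 22.07 m. Hydraulic radius R = A/P = 69.58/22.07 = 3.153 m. Q_A = (1/0.015)·69.58·3.153^(2/3)·√0.0015 = 386.3 m³/s.
Channel B: Flow area A = b·y = 5.84 × 7.97 = 46.54 m². Wetted perimeter P = b + 2y = 5.84 + 2×7.97 = 21.78 m. Hydraulic radius R = A/P = 46.54/21.78 = 2.137 m. Q_B = (1/0.015)·46.54·2.137^(2/3)·√0.0015 = 199.4 m³/s.
The larger discharge is 386.3 m³/s and the smaller is 199.4 m³/s; the ratio is 1.94.

1.94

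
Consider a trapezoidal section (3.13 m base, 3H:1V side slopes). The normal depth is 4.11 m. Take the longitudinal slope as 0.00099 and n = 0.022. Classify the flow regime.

subcritical

With bottom width b = 3.13 m and side slope z = 3: A = (b + zy)y = (3.13 + 3×4.11)×4.11 = 63.54 m²; P = b + 2y√(1+z²) = 3.13 + 2×4.11×3.162 = 29.12 m.
Hydraulic radius R = A/P = 63.54/29.12 = 2.182 m.
V = (1/n) R^(2/3) √S = (1/0.022) × 2.182^(2/3) × √0.00099 = 2.406 m/s. Hydraulic depth D_h = A/T = 63.54/27.79 = 2.286 m.
Froude number Fr = V/√(g·D_h) = 2.406/√(9.81×2.286) = 0.508, which is less than 1, so the flow is subcritical.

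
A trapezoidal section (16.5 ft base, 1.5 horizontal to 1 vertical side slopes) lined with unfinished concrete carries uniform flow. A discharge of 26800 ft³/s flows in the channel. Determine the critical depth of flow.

At critical depth, Q² T / (g A³) = 1, i.e. A³/T = Q²/g = 26800²/32.2 = 22310000.
Trying y = 28 ft: A³/T = 43730000 — high.
Trying y = 23.9 ft: A³/T = 22210000 — close enough.

y_c = 23.9 ft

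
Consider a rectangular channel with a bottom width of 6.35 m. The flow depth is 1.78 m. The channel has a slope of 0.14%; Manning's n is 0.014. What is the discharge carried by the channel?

Flow area A = b·y = 6.35 × 1.78 = 11.3 m². Wetted perimeter P = b + 2y = 6.35 + 2×1.78 = 9.91 m.
Hydraulic radius R = A/P = 11.3/9.91 = 1.141 m.
Manning's equation: Q = (1/n) A R^(2/3) S^(1/2) = (1/0.014) × 11.3 × 1.141^(2/3) × 0.0014^(1/2) = 33 m³/s.

Q = 33 m³/s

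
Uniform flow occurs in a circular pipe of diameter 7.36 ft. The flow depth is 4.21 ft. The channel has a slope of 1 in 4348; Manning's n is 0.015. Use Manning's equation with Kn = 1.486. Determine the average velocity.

For a circular section of diameter D = 7.36 ft at depth y = 4.21 ft, the central angle is θ = 2 arccos(1 − 2y/D) = 3.431 rad. Then A = (D²/8)(θ − sin θ) = 25.16 ft² and P = Dθ/2 = 12.62 ft.
Hydraulic radius R = A/P = 25.16/12.62 = 1.993 ft.
From Manning's equation, V = (1.486/n) R^(2/3) S^(1/2) = (1.486/0.015) × 1.993^(2/3) × 0.00023^(1/2) = 2.38 ft/s.

V = 2.38 ft/s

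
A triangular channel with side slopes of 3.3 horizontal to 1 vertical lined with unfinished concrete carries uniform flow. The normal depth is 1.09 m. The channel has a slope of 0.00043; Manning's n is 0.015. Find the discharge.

For a triangular section with side slope z = 3.3: A = zy² = 3.3×1.09² = 3.921 m²; P = 2y√(1+z²) = 2×1.09×3.448 = 7.517 m.
Hydraulic radius R = A/P = 3.921/7.517 = 0.5216 m.
Manning's equation: Q = (1/n) A R^(2/3) S^(1/2) = (1/0.015) × 3.921 × 0.5216^(2/3) × 0.00043^(1/2) = 3.51 m³/s.

Q = 3.51 m³/s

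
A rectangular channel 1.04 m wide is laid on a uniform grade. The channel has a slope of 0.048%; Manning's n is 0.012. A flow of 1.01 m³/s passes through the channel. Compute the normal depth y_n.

Manning's equation rearranged: A R^(2/3) = nQ / (1·√S) = 0.012 × 1.01 / (√0.00048) = 0.5532.
Trying y = 0.841 m: A R^(2/3) = 0.4103 — low.
Trying y = 1.26 m: A R^(2/3) = 0.673 — high.
Trying y = 1.07 m: A R^(2/3) = 0.5526 — matches.

y_n = 1.07 m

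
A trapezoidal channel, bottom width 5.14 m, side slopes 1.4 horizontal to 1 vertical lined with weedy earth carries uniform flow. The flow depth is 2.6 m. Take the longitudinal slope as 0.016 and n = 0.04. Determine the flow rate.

Q = 99.6 m³/s

With bottom width b = 5.14 m and side slope z = 1.4: A = (b + zy)y = (5.14 + 1.4×2.6)×2.6 = 22.83 m²; P = b + 2y√(1+z²) = 5.14 + 2×2.6×1.72 = 14.09 m.
Hydraulic radius R = A/P = 22.83/14.09 = 1.621 m.
Manning's equation: Q = (1/n) A R^(2/3) S^(1/2) = (1/0.04) × 22.83 × 1.621^(2/3) × 0.016^(1/2) = 99.6 m³/s.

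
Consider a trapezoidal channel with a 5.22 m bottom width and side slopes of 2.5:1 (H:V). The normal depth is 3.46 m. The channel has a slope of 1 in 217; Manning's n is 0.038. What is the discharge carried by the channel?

With bottom width b = 5.22 m and side slope z = 2.5: A = (b + zy)y = (5.22 + 2.5×3.46)×3.46 = 47.99 m²; P = b + 2y√(1+z²) = 5.22 + 2×3.46×2.693 = 23.85 m.
Hydraulic radius R = A/P = 47.99/23.85 = 2.012 m.
Manning's equation: Q = (1/n) A R^(2/3) S^(1/2) = (1/0.038) × 47.99 × 2.012^(2/3) × 0.004608^(1/2) = 137 m³/s.

Q = 137 m³/s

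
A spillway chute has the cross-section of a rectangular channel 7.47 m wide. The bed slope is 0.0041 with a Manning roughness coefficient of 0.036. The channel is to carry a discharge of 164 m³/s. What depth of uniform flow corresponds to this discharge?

Manning's equation rearranged: A R^(2/3) = nQ / (1·√S) = 0.036 × 164 / (√0.0041) = 92.2.
Try y = 5.4 m: A R^(2/3) = 68.4 — short.
Try y = 7.5 m: A R^(2/3) = 103 — over.
Try y = 6.85 m: A R^(2/3) = 92.16 — close enough.

y_n = 6.85 m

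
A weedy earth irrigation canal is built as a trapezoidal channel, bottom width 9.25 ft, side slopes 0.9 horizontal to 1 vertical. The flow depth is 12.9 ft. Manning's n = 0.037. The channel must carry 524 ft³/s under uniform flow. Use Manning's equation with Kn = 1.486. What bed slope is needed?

S = 0.00021

With bottom width b = 9.25 ft and side slope z = 0.9: A = (b + zy)y = (9.25 + 0.9×12.9)×12.9 = 269.1 ft²; P = b + 2y√(1+z²) = 9.25 + 2×12.9×1.345 = 43.96 ft.
Hydraulic radius R = A/P = 269.1/43.96 = 6.121 ft.
From Manning's equation, S = [nQ / (1.486 A R^(2/3))]² = [0.037 × 524 / (1.486 × 269.1 × 6.121^(2/3))]² = 0.00021.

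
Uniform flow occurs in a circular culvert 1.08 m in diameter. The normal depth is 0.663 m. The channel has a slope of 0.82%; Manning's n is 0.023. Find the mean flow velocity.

For a circular section of diameter D = 1.08 m at depth y = 0.663 m, the central angle is θ = 2 arccos(1 − 2y/D) = 3.601 rad. Then A = (D²/8)(θ − sin θ) = 0.5897 m² and P = Dθ/2 = 1.945 m.
Hydraulic radius R = A/P = 0.5897/1.945 = 0.3033 m.
From Manning's equation, V = (1/n) R^(2/3) S^(1/2) = (1/0.023) × 0.3033^(2/3) × 0.0082^(1/2) = 1.78 m/s.

V = 1.78 m/s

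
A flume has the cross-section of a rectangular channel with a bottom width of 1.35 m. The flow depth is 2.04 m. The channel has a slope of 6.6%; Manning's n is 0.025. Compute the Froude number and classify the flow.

Flow area A = b·y = 1.35 × 2.04 = 2.754 m². Wetted perimeter P = b + 2y = 1.35 + 2×2.04 = 5.43 m.
Hydraulic radius R = A/P = 2.754/5.43 = 0.5072 m.
V = (1/n) R^(2/3) √S = (1/0.025) × 0.5072^(2/3) × √0.066 = 6.535 m/s. Hydraulic depth D_h = A/T = 2.754/1.35 = 2.04 m.
Froude number Fr = V/√(g·D_h) = 6.535/√(9.81×2.04) = 1.46, which is greater than 1, so the flow is supercritical.

supercritical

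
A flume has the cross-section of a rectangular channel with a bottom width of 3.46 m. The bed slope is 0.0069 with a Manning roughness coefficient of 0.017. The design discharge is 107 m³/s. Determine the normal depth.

y_n = 5.3 m

Manning's equation rearranged: A R^(2/3) = nQ / (1·√S) = 0.017 × 107 / (√0.0069) = 21.9.
Trying y = 4 m: A R^(2/3) = 15.7 — too small.
Trying y = 6.36 m: A R^(2/3) = 27.01 — too large.
Trying y = 5.3 m: A R^(2/3) = 21.89 — ≈ 21.9.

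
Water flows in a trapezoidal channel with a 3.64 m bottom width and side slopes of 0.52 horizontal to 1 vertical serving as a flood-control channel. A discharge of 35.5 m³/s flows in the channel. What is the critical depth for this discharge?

At critical depth, Q² T / (g A³) = 1, i.e. A³/T = Q²/g = 35.5²/9.81 = 128.5.
Trying y = 2.35 m: A³/T = 245.2 — over.
Trying y = 1.55 m: A³/T = 62.31 — short.
Trying y = 1.93 m: A³/T = 127.5 — close enough.

y_c = 1.93 m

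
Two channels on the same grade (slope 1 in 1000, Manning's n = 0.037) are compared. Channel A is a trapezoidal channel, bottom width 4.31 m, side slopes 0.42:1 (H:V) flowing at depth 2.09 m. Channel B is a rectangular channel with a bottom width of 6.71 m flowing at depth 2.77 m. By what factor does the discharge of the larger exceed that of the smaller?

Channel A: With bottom width b = 4.31 m and side slope z = 0.42: A = (b + zy)y = (4.31 + 0.42×2.09)×2.09 = 10.84 m²; P = b + 2y√(1+z²) = 4.31 + 2×2.09×1.085 = 8.844 m. Hydraulic radius R = A/P = 10.84/8.844 = 1.226 m. Q_A = (1/0.037)·10.84·1.226^(2/3)·√0.001 = 10.62 m³/s.
Channel B: Flow area A = b·y = 6.71 × 2.77 = 18.59 m². Wetted perimeter P = b + 2y = 6.71 + 2×2.77 = 12.25 m. Hydraulic radius R = A/P = 18.59/12.25 = 1.517 m. Q_B = (1/0.037)·18.59·1.517^(2/3)·√0.001 = 20.98 m³/s.
The larger discharge is 20.98 m³/s and the smaller is 10.62 m³/s; the ratio is 1.98.

1.98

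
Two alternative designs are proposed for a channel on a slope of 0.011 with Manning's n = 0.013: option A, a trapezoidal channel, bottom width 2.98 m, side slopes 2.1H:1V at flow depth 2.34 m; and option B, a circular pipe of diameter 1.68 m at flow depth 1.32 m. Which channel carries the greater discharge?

Channel A: With bottom width b = 2.98 m and side slope z = 2.1: A = (b + zy)y = (2.98 + 2.1×2.34)×2.34 = 18.47 m²; P = b + 2y√(1+z²) = 2.98 + 2×2.34×2.326 = 13.87 m. Hydraulic radius R = A/P = 18.47/13.87 = 1.332 m. Q_A = (1/0.013)·18.47·1.332^(2/3)·√0.011 = 180.4 m³/s.
Channel B: For a circular section of diameter D = 1.68 m at depth y = 1.32 m, the central angle is θ = 2 arccos(1 − 2y/D) = 4.358 rad. Then A = (D²/8)(θ − sin θ) = 1.868 m² and P = Dθ/2 = 3.661 m. Hydraulic radius R = A/P = 1.868/3.661 = 0.5104 m. Q_B = (1/0.013)·1.868·0.5104^(2/3)·√0.011 = 9.627 m³/s.
Q_A = 180.4 m³/s vs Q_B = 9.627 m³/s, so channel A carries more.

channel A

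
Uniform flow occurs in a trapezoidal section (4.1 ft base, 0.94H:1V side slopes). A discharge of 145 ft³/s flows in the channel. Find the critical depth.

At critical depth, Q² T / (g A³) = 1, i.e. A³/T = Q²/g = 145²/32.2 = 653.
Trying y = 2.99 ft: A³/T = 907.5 — too large.
Trying y = 2.43 ft: A³/T = 430.7 — too small.
Trying y = 2.73 ft: A³/T = 652.8 — close enough.

y_c = 2.73 ft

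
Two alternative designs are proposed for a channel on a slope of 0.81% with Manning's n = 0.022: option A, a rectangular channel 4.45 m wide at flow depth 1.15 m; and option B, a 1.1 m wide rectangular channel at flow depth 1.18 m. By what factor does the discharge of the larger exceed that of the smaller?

Channel A: Flow area A = b·y = 4.45 × 1.15 = 5.117 m². Wetted perimeter P = b + 2y = 4.45 + 2×1.15 = 6.75 m. Hydraulic radius R = A/P = 5.117/6.75 = 0.7581 m. Q_A = (1/0.022)·5.117·0.7581^(2/3)·√0.0081 = 17.41 m³/s.
Channel B: Flow area A = b·y = 1.1 × 1.18 = 1.298 m². Wetted perimeter P = b + 2y = 1.1 + 2×1.18 = 3.46 m. Hydraulic radius R = A/P = 1.298/3.46 = 0.3751 m. Q_B = (1/0.022)·1.298·0.3751^(2/3)·√0.0081 = 2.762 m³/s.
The larger discharge is 17.41 m³/s and the smaller is 2.762 m³/s; the ratio is 6.3.

6.3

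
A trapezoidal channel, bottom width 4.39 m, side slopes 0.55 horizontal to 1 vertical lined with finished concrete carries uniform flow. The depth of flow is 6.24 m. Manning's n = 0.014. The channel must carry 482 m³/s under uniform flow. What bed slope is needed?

With bottom width b = 4.39 m and side slope z = 0.55: A = (b + zy)y = (4.39 + 0.55×6.24)×6.24 = 48.81 m²; P = b + 2y√(1+z²) = 4.39 + 2×6.24×1.141 = 18.63 m.
Hydraulic radius R = A/P = 48.81/18.63 = 2.619 m.
From Manning's equation, S = [nQ / (1 A R^(2/3))]² = [0.014 × 482 / (1 × 48.81 × 2.619^(2/3))]² = 0.00529.

S = 0.00529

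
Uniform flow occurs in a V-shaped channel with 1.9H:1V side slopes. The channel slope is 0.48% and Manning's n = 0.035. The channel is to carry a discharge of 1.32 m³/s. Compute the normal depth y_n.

Manning's equation rearranged: A R^(2/3) = nQ / (1·√S) = 0.035 × 1.32 / (√0.0048) = 0.6668.
Trying y = 1.05 m: A R^(2/3) = 1.257 — too large.
Trying y = 0.828 m: A R^(2/3) = 0.6669 — ≈ 0.6668.

y_n = 0.828 m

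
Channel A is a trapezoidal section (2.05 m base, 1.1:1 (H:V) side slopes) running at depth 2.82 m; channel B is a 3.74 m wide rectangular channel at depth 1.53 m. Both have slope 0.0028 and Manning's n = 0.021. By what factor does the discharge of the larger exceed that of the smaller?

3.55

Channel A: With bottom width b = 2.05 m and side slope z = 1.1: A = (b + zy)y = (2.05 + 1.1×2.82)×2.82 = 14.53 m²; P = b + 2y√(1+z²) = 2.05 + 2×2.82×1.487 = 10.43 m. Hydraulic radius R = A/P = 14.53/10.43 = 1.392 m. Q_A = (1/0.021)·14.53·1.392^(2/3)·√0.0028 = 45.65 m³/s.
Channel B: Flow area A = b·y = 3.74 × 1.53 = 5.722 m². Wetted perimeter P = b + 2y = 3.74 + 2×1.53 = 6.8 m. Hydraulic radius R = A/P = 5.722/6.8 = 0.8415 m. Q_B = (1/0.021)·5.722·0.8415^(2/3)·√0.0028 = 12.85 m³/s.
The larger discharge is 45.65 m³/s and the smaller is 12.85 m³/s; the ratio is 3.55.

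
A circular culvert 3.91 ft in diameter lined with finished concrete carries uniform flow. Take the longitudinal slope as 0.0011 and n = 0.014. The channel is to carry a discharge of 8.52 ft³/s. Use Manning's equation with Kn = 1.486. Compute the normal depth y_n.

y_n = 1.2 ft

Manning's equation rearranged: A R^(2/3) = nQ / (1.486·√S) = 0.014 × 8.52 / (1.486 × √0.0011) = 2.42.
Trying y = 1.35 ft: A R^(2/3) = 3.031 — too large.
Trying y = 0.896 ft: A R^(2/3) = 1.362 — too small.
Trying y = 1.2 ft: A R^(2/3) = 2.42 — close enough.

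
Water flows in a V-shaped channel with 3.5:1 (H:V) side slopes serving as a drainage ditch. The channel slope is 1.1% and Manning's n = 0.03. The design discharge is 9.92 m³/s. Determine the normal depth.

Manning's equation rearranged: A R^(2/3) = nQ / (1·√S) = 0.03 × 9.92 / (√0.011) = 2.838.
At y = 0.765 m: A R^(2/3) = 1.051 — too small.
At y = 1.11 m: A R^(2/3) = 2.837 — close enough.

y_n = 1.11 m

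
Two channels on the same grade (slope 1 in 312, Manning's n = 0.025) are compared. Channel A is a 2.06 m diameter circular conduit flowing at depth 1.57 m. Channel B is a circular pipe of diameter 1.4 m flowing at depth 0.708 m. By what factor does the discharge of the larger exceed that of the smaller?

5.1

Channel A: For a circular section of diameter D = 2.06 m at depth y = 1.57 m, the central angle is θ = 2 arccos(1 − 2y/D) = 4.245 rad. Then A = (D²/8)(θ − sin θ) = 2.726 m² and P = Dθ/2 = 4.373 m. Hydraulic radius R = A/P = 2.726/4.373 = 0.6233 m. Q_A = (1/0.025)·2.726·0.6233^(2/3)·√0.003205 = 4.504 m³/s.
Channel B: For a circular section of diameter D = 1.4 m at depth y = 0.708 m, the central angle is θ = 2 arccos(1 − 2y/D) = 3.164 rad. Then A = (D²/8)(θ − sin θ) = 0.7809 m² and P = Dθ/2 = 2.215 m. Hydraulic radius R = A/P = 0.7809/2.215 = 0.3525 m. Q_B = (1/0.025)·0.7809·0.3525^(2/3)·√0.003205 = 0.8825 m³/s.
The larger discharge is 4.504 m³/s and the smaller is 0.8825 m³/s; the ratio is 5.1.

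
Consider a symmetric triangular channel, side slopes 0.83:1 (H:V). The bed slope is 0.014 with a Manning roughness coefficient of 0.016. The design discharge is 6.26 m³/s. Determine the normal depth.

y_n = 1.34 m

Manning's equation rearranged: A R^(2/3) = nQ / (1·√S) = 0.016 × 6.26 / (√0.014) = 0.8465.
Trying y = 1.65 m: A R^(2/3) = 1.474 — high.
Trying y = 1.1 m: A R^(2/3) = 0.5 — low.
Trying y = 1.34 m: A R^(2/3) = 0.8463 — close enough.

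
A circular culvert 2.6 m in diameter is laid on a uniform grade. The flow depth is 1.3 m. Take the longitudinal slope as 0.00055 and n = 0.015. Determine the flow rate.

For a circular section of diameter D = 2.6 m at depth y = 1.3 m, the central angle is θ = 2 arccos(1 − 2y/D) = 3.142 rad. Then A = (D²/8)(θ − sin θ) = 2.655 m² and P = Dθ/2 = 4.084 m.
Hydraulic radius R = A/P = 2.655/4.084 = 0.65 m.
Manning's equation: Q = (1/n) A R^(2/3) S^(1/2) = (1/0.015) × 2.655 × 0.65^(2/3) × 0.00055^(1/2) = 3.11 m³/s.

Q = 3.11 m³/s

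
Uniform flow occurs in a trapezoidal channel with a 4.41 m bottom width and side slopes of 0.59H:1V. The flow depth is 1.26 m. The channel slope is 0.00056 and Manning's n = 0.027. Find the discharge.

With bottom width b = 4.41 m and side slope z = 0.59: A = (b + zy)y = (4.41 + 0.59×1.26)×1.26 = 6.493 m²; P = b + 2y√(1+z²) = 4.41 + 2×1.26×1.161 = 7.336 m.
Hydraulic radius R = A/P = 6.493/7.336 = 0.8851 m.
Manning's equation: Q = (1/n) A R^(2/3) S^(1/2) = (1/0.027) × 6.493 × 0.8851^(2/3) × 0.00056^(1/2) = 5.25 m³/s.

Q = 5.25 m³/s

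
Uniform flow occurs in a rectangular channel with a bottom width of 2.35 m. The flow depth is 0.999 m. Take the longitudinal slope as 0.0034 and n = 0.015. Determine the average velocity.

V = 2.58 m/s

Flow area A = b·y = 2.35 × 0.999 = 2.348 m². Wetted perimeter P = b + 2y = 2.35 + 2×0.999 = 4.348 m.
Hydraulic radius R = A/P = 2.348/4.348 = 0.5399 m.
From Manning's equation, V = (1/n) R^(2/3) S^(1/2) = (1/0.015) × 0.5399^(2/3) × 0.0034^(1/2) = 2.58 m/s.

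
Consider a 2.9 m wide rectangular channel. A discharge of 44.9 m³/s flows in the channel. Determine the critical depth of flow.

For a rectangular channel, critical depth y_c = (q²/g)^(1/3) where q = Q/b = 44.9/2.9 = 15.48 m²/s.
So y_c = (15.48²/9.81)^(1/3) = 2.9 m.

y_c = 2.9 m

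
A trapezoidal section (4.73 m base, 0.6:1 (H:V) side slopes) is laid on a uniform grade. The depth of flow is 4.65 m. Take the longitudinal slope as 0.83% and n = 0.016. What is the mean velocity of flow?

V = 9.76 m/s

With bottom width b = 4.73 m and side slope z = 0.6: A = (b + zy)y = (4.73 + 0.6×4.65)×4.65 = 34.97 m²; P = b + 2y√(1+z²) = 4.73 + 2×4.65×1.166 = 15.58 m.
Hydraulic radius R = A/P = 34.97/15.58 = 2.245 m.
From Manning's equation, V = (1/n) R^(2/3) S^(1/2) = (1/0.016) × 2.245^(2/3) × 0.0083^(1/2) = 9.76 m/s.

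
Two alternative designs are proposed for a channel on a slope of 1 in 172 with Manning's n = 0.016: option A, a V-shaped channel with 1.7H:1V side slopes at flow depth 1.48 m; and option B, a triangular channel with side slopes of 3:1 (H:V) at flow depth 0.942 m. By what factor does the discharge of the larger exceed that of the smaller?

Channel A: For a triangular section with side slope z = 1.7: A = zy² = 1.7×1.48² = 3.724 m²; P = 2y√(1+z²) = 2×1.48×1.972 = 5.838 m. Hydraulic radius R = A/P = 3.724/5.838 = 0.6378 m. Q_A = (1/0.016)·3.724·0.6378^(2/3)·√0.005814 = 13.15 m³/s.
Channel B: For a triangular section with side slope z = 3: A = zy² = 3×0.942² = 2.662 m²; P = 2y√(1+z²) = 2×0.942×3.162 = 5.958 m. Hydraulic radius R = A/P = 2.662/5.958 = 0.4468 m. Q_B = (1/0.016)·2.662·0.4468^(2/3)·√0.005814 = 7.415 m³/s.
The larger discharge is 13.15 m³/s and the smaller is 7.415 m³/s; the ratio is 1.77.

1.77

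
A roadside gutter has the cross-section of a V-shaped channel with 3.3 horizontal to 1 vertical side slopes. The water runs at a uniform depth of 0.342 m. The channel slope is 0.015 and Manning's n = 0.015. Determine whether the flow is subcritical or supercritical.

supercritical

For a triangular section with side slope z = 3.3: A = zy² = 3.3×0.342² = 0.386 m²; P = 2y√(1+z²) = 2×0.342×3.448 = 2.359 m.
Hydraulic radius R = A/P = 0.386/2.359 = 0.1637 m.
V = (1/n) R^(2/3) √S = (1/0.015) × 0.1637^(2/3) × √0.015 = 2.443 m/s. Hydraulic depth D_h = A/T = 0.386/2.257 = 0.171 m.
Froude number Fr = V/√(g·D_h) = 2.443/√(9.81×0.171) = 1.89, which is greater than 1, so the flow is supercritical.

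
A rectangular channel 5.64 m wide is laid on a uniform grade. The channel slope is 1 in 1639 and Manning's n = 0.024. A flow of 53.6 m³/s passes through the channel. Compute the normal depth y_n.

y_n = 5.98 m

Manning's equation rearranged: A R^(2/3) = nQ / (1·√S) = 0.024 × 53.6 / (√0.0006101) = 52.08.
Try y = 7.48 m: A R^(2/3) = 68.03 — over.
Try y = 4.22 m: A R^(2/3) = 33.77 — short.
Try y = 5.98 m: A R^(2/3) = 52.03 — ≈ 52.08.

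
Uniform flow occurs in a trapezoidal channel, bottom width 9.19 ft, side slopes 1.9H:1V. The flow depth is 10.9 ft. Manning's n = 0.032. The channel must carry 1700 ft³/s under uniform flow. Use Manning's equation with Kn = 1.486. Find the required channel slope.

S = 0.00121

With bottom width b = 9.19 ft and side slope z = 1.9: A = (b + zy)y = (9.19 + 1.9×10.9)×10.9 = 325.9 ft²; P = b + 2y√(1+z²) = 9.19 + 2×10.9×2.147 = 56 ft.
Hydraulic radius R = A/P = 325.9/56 = 5.82 ft.
From Manning's equation, S = [nQ / (1.486 A R^(2/3))]² = [0.032 × 1700 / (1.486 × 325.9 × 5.82^(2/3))]² = 0.00121.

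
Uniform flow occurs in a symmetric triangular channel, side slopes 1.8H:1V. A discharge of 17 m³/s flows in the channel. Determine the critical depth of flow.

At critical depth, Q² T / (g A³) = 1, i.e. A³/T = Q²/g = 17²/9.81 = 29.46.
At y = 2.2 m: A³/T = 83.49 — over.
At y = 1.56 m: A³/T = 14.97 — short.
At y = 1.79 m: A³/T = 29.77 — ≈ 29.46.

y_c = 1.79 m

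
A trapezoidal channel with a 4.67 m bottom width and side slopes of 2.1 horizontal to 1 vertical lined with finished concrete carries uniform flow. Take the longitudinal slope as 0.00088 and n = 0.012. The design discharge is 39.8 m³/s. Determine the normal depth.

y_n = 1.76 m

Manning's equation rearranged: A R^(2/3) = nQ / (1·√S) = 0.012 × 39.8 / (√0.00088) = 16.1.
Trying y = 1.3 m: A R^(2/3) = 8.952 — short.
Trying y = 2.01 m: A R^(2/3) = 21.01 — over.
Trying y = 1.76 m: A R^(2/3) = 16.12 — close enough.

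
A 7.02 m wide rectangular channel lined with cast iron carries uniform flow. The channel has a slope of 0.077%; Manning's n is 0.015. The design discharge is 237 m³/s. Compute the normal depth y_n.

Manning's equation rearranged: A R^(2/3) = nQ / (1·√S) = 0.015 × 237 / (√0.00077) = 128.1.
Trying y = 8.13 m: A R^(2/3) = 103.8 — too small.
Trying y = 11.5 m: A R^(2/3) = 156.1 — too large.
Trying y = 9.71 m: A R^(2/3) = 128.2 — close enough.

y_n = 9.71 m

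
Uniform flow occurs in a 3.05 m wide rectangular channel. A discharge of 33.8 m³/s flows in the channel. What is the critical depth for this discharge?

y_c = 2.32 m

For a rectangular channel, critical depth y_c = (q²/g)^(1/3) where q = Q/b = 33.8/3.05 = 11.08 m²/s.
So y_c = (11.08²/9.81)^(1/3) = 2.32 m.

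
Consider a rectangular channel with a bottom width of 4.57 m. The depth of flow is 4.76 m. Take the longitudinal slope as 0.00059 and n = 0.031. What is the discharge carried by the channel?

Flow area A = b·y = 4.57 × 4.76 = 21.75 m². Wetted perimeter P = b + 2y = 4.57 + 2×4.76 = 14.09 m.
Hydraulic radius R = A/P = 21.75/14.09 = 1.544 m.
Manning's equation: Q = (1/n) A R^(2/3) S^(1/2) = (1/0.031) × 21.75 × 1.544^(2/3) × 0.00059^(1/2) = 22.8 m³/s.

Q = 22.8 m³/s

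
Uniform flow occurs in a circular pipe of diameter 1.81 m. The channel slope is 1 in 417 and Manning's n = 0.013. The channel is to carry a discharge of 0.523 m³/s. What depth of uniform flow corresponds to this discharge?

y_n = 0.37 m

Manning's equation rearranged: A R^(2/3) = nQ / (1·√S) = 0.013 × 0.523 / (√0.002398) = 0.1388.
At y = 0.271 m: A R^(2/3) = 0.07344 — low.
At y = 0.37 m: A R^(2/3) = 0.1388 — matches.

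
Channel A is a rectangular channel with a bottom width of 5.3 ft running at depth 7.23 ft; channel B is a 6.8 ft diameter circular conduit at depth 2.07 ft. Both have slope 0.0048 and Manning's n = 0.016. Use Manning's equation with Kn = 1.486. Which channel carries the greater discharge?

Channel A: Flow area A = b·y = 5.3 × 7.23 = 38.32 ft². Wetted perimeter P = b + 2y = 5.3 + 2×7.23 = 19.76 ft. Hydraulic radius R = A/P = 38.32/19.76 = 1.939 ft. Q_A = (1.486/0.016)·38.32·1.939^(2/3)·√0.0048 = 383.4 ft³/s.
Channel B: For a circular section of diameter D = 6.8 ft at depth y = 2.07 ft, the central angle is θ = 2 arccos(1 − 2y/D) = 2.338 rad. Then A = (D²/8)(θ − sin θ) = 9.351 ft² and P = Dθ/2 = 7.948 ft. Hydraulic radius R = A/P = 9.351/7.948 = 1.176 ft. Q_B = (1.486/0.016)·9.351·1.176^(2/3)·√0.0048 = 67.05 ft³/s.
Q_A = 383.4 ft³/s vs Q_B = 67.05 ft³/s, so channel A carries more.

channel A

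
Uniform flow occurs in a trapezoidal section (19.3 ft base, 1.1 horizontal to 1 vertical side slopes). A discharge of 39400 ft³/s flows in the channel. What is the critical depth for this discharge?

y_c = 30.5 ft

At critical depth, Q² T / (g A³) = 1, i.e. A³/T = Q²/g = 39400²/32.2 = 48210000.
Try y = 34.1 ft: A³/T = 77080000 — high.
Try y = 26.9 ft: A³/T = 28980000 — low.
Try y = 30.5 ft: A³/T = 48480000 — ≈ 48210000.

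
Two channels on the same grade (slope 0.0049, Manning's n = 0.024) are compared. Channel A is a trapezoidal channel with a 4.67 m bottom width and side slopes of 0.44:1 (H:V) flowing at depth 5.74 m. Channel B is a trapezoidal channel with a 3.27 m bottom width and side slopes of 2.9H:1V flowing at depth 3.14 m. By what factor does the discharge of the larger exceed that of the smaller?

Channel A: With bottom width b = 4.67 m and side slope z = 0.44: A = (b + zy)y = (4.67 + 0.44×5.74)×5.74 = 41.3 m²; P = b + 2y√(1+z²) = 4.67 + 2×5.74×1.093 = 17.21 m. Hydraulic radius R = A/P = 41.3/17.21 = 2.4 m. Q_A = (1/0.024)·41.3·2.4^(2/3)·√0.0049 = 215.9 m³/s.
Channel B: With bottom width b = 3.27 m and side slope z = 2.9: A = (b + zy)y = (3.27 + 2.9×3.14)×3.14 = 38.86 m²; P = b + 2y√(1+z²) = 3.27 + 2×3.14×3.068 = 22.53 m. Hydraulic radius R = A/P = 38.86/22.53 = 1.725 m. Q_B = (1/0.024)·38.86·1.725^(2/3)·√0.0049 = 163 m³/s.
The larger discharge is 215.9 m³/s and the smaller is 163 m³/s; the ratio is 1.32.

1.32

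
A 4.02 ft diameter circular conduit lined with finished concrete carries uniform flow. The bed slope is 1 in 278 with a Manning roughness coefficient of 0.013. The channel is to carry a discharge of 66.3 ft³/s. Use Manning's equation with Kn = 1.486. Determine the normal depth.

Manning's equation rearranged: A R^(2/3) = nQ / (1.486·√S) = 0.013 × 66.3 / (1.486 × √0.003597) = 9.671.
At y = 2.14 ft: A R^(2/3) = 7.071 — too small.
At y = 2.83 ft: A R^(2/3) = 10.74 — too large.
At y = 2.62 ft: A R^(2/3) = 9.669 — ≈ 9.671.

y_n = 2.62 ft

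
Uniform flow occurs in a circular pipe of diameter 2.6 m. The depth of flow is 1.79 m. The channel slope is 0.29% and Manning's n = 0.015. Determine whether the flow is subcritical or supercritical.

For a circular section of diameter D = 2.6 m at depth y = 1.79 m, the central angle is θ = 2 arccos(1 − 2y/D) = 3.915 rad. Then A = (D²/8)(θ − sin θ) = 3.898 m² and P = Dθ/2 = 5.089 m.
Hydraulic radius R = A/P = 3.898/5.089 = 0.7659 m.
V = (1/n) R^(2/3) √S = (1/0.015) × 0.7659^(2/3) × √0.0029 = 3.005 m/s. Hydraulic depth D_h = A/T = 3.898/2.408 = 1.619 m.
Froude number Fr = V/√(g·D_h) = 3.005/√(9.81×1.619) = 0.754, which is less than 1, so the flow is subcritical.

subcritical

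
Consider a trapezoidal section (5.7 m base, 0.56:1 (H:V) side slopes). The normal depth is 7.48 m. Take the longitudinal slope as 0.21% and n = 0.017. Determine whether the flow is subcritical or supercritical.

With bottom width b = 5.7 m and side slope z = 0.56: A = (b + zy)y = (5.7 + 0.56×7.48)×7.48 = 73.97 m²; P = b + 2y√(1+z²) = 5.7 + 2×7.48×1.146 = 22.85 m.
Hydraulic radius R = A/P = 73.97/22.85 = 3.238 m.
V = (1/n) R^(2/3) √S = (1/0.017) × 3.238^(2/3) × √0.0021 = 5.9 m/s. Hydraulic depth D_h = A/T = 73.97/14.08 = 5.254 m.
Froude number Fr = V/√(g·D_h) = 5.9/√(9.81×5.254) = 0.822, which is less than 1, so the flow is subcritical.

subcritical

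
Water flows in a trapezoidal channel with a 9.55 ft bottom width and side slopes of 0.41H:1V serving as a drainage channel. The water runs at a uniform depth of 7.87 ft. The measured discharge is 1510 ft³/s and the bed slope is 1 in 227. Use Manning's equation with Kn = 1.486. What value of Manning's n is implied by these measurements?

With bottom width b = 9.55 ft and side slope z = 0.41: A = (b + zy)y = (9.55 + 0.41×7.87)×7.87 = 100.6 ft²; P = b + 2y√(1+z²) = 9.55 + 2×7.87×1.081 = 26.56 ft.
Hydraulic radius R = A/P = 100.6/26.56 = 3.786 ft.
Rearranging Manning's equation: n = (1.486/Q) A R^(2/3) S^(1/2) = (1.486/1510) × 100.6 × 3.786^(2/3) × √0.004405 = 0.016.

n = 0.016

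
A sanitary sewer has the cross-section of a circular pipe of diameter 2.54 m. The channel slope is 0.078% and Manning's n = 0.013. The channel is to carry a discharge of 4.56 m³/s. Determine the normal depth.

Manning's equation rearranged: A R^(2/3) = nQ / (1·√S) = 0.013 × 4.56 / (√0.00078) = 2.123.
Trying y = 1.01 m: A R^(2/3) = 1.248 — low.
Trying y = 1.73 m: A R^(2/3) = 3.022 — high.
Trying y = 1.37 m: A R^(2/3) = 2.124 — ≈ 2.123.

y_n = 1.37 m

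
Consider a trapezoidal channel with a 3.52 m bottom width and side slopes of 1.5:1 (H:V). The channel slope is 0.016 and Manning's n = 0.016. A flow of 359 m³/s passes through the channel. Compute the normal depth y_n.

Manning's equation rearranged: A R^(2/3) = nQ / (1·√S) = 0.016 × 359 / (√0.016) = 45.41.
At y = 4.17 m: A R^(2/3) = 68.88 — over.
At y = 2.69 m: A R^(2/3) = 27.07 — short.
At y = 3.44 m: A R^(2/3) = 45.41 — ≈ 45.41.

y_n = 3.44 m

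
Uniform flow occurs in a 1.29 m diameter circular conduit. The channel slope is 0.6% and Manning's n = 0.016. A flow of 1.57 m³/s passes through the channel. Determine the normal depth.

y_n = 0.666 m

Manning's equation rearranged: A R^(2/3) = nQ / (1·√S) = 0.016 × 1.57 / (√0.006) = 0.3243.
Trying y = 0.807 m: A R^(2/3) = 0.4397 — over.
Trying y = 0.666 m: A R^(2/3) = 0.3244 — ≈ 0.3243.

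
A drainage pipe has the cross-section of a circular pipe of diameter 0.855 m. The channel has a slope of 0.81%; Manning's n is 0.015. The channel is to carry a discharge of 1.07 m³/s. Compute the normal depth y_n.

y_n = 0.616 m

Manning's equation rearranged: A R^(2/3) = nQ / (1·√S) = 0.015 × 1.07 / (√0.0081) = 0.1783.
Try y = 0.689 m: A R^(2/3) = 0.2021 — over.
Try y = 0.616 m: A R^(2/3) = 0.1783 — ≈ 0.1783.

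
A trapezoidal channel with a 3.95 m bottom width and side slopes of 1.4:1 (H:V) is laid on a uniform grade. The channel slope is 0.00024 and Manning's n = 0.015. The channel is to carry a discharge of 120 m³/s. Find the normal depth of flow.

Manning's equation rearranged: A R^(2/3) = nQ / (1·√S) = 0.015 × 120 / (√0.00024) = 116.2.
At y = 4.27 m: A R^(2/3) = 73.31 — too small.
At y = 5.28 m: A R^(2/3) = 116.3 — close enough.

y_n = 5.28 m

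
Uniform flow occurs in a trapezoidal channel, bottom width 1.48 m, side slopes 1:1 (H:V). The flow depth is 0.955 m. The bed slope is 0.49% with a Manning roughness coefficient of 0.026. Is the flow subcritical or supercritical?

With bottom width b = 1.48 m and side slope z = 1: A = (b + zy)y = (1.48 + 1×0.955)×0.955 = 2.325 m²; P = b + 2y√(1+z²) = 1.48 + 2×0.955×1.414 = 4.181 m.
Hydraulic radius R = A/P = 2.325/4.181 = 0.5562 m.
V = (1/n) R^(2/3) √S = (1/0.026) × 0.5562^(2/3) × √0.0049 = 1.821 m/s. Hydraulic depth D_h = A/T = 2.325/3.39 = 0.686 m.
Froude number Fr = V/√(g·D_h) = 1.821/√(9.81×0.686) = 0.702, which is less than 1, so the flow is subcritical.

subcritical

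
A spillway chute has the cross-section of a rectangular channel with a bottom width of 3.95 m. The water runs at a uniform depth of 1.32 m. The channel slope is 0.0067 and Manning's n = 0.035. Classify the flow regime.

subcritical

Flow area A = b·y = 3.95 × 1.32 = 5.214 m². Wetted perimeter P = b + 2y = 3.95 + 2×1.32 = 6.59 m.
Hydraulic radius R = A/P = 5.214/6.59 = 0.7912 m.
V = (1/n) R^(2/3) √S = (1/0.035) × 0.7912^(2/3) × √0.0067 = 2.001 m/s. Hydraulic depth D_h = A/T = 5.214/3.95 = 1.32 m.
Froude number Fr = V/√(g·D_h) = 2.001/√(9.81×1.32) = 0.556, which is less than 1, so the flow is subcritical.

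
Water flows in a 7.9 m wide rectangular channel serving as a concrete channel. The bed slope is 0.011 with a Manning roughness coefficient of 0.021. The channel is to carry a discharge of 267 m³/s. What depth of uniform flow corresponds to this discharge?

y_n = 4.21 m

Manning's equation rearranged: A R^(2/3) = nQ / (1·√S) = 0.021 × 267 / (√0.011) = 53.46.
Trying y = 3.53 m: A R^(2/3) = 42.24 — low.
Trying y = 4.71 m: A R^(2/3) = 61.95 — high.
Trying y = 4.21 m: A R^(2/3) = 53.46 — close enough.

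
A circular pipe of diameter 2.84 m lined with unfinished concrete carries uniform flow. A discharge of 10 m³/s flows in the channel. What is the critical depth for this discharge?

At critical depth, Q² T / (g A³) = 1, i.e. A³/T = Q²/g = 10²/9.81 = 10.19.
Try y = 1.13 m: A³/T = 4.665 — low.
Try y = 1.65 m: A³/T = 19.85 — high.
Try y = 1.39 m: A³/T = 10.31 — close enough.

y_c = 1.39 m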